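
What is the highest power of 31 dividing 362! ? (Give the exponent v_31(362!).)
v_31(362!) = 11

Legendre's formula: v_p(n!) = Σ_{k ≥ 1} ⌊n / p^k⌋. For p = 31, n = 362, the terms are:
  ⌊362/31^1⌋ = ⌊362/31⌋ = 11
(the next term ⌊362/31^2⌋ = 0, terminating the sum). Summing: v_31(362!) = 11 = 11.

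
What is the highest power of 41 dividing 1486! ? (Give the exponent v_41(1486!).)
v_41(1486!) = 36

Legendre's formula: v_p(n!) = Σ_{k ≥ 1} ⌊n / p^k⌋. For p = 41, n = 1486, the terms are:
  ⌊1486/41^1⌋ = ⌊1486/41⌋ = 36
(the next term ⌊1486/41^2⌋ = 0, terminating the sum). Summing: v_41(1486!) = 36 = 36.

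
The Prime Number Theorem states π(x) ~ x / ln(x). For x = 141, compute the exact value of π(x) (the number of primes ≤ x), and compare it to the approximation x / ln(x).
π(141) = 34;  x/ln(x) ≈ 28.49;  relative error ≈ 16.20%.

Directly count primes up to 141: π(141) = 34. The PNT approximation gives 141/ln(141) ≈ 141/4.94876 ≈ 28.49. Relative error (π(x) − x/ln(x)) / π(x) ≈ 16.20%; the approximation is known to undercount slightly (Li(x) is a better estimate).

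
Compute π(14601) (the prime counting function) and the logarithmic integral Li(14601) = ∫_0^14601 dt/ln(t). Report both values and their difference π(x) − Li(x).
π(14601) = 1710;  Li(14601) ≈ 1735.07;  π(x) − Li(x) ≈ -25.07.

Direct count of primes ≤ 14601 gives π(14601) = 1710. Numerical evaluation of the logarithmic integral gives Li(14601) ≈ 1735.07. The difference π(x) − Li(x) ≈ -25.07 is typically negative for small/moderate x (Li(x) overestimates), though Littlewood's theorem shows this sign changes infinitely often.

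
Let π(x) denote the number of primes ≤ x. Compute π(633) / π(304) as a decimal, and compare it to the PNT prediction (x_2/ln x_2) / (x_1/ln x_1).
π(633)/π(304) = 115/62 ≈ 1.8548;  PNT prediction ≈ 1.8455.

π(304) = 62 and π(633) = 115, so π(633)/π(304) ≈ 1.8548. The PNT-predicted ratio is (633/ln(633)) / (304/ln(304)) ≈ 1.8455. The two agree to within a few percent, as expected.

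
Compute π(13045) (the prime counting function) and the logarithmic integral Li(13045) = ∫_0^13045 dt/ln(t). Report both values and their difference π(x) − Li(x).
π(13045) = 1554;  Li(13045) ≈ 1571.86;  π(x) − Li(x) ≈ -17.86.

Direct count of primes ≤ 13045 gives π(13045) = 1554. Numerical evaluation of the logarithmic integral gives Li(13045) ≈ 1571.86. The difference π(x) − Li(x) ≈ -17.86 is typically negative for small/moderate x (Li(x) overestimates), though Littlewood's theorem shows this sign changes infinitely often.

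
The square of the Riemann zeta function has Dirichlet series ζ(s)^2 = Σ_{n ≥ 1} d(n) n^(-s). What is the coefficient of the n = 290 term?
d(290) = 8

ζ(s)^2 = (Σ 1/m^s)(Σ 1/k^s). The coefficient of 1/n^s in the product is the number of ordered pairs (m, k) with mk = n, which equals d(n). For n = 290, divisors are [1, 2, 5, 10, 29, 58, 145, 290], so d(290) = 8.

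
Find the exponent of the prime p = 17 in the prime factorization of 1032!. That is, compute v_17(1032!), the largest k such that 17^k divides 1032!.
v_17(1032!) = 63

Legendre's formula: v_p(n!) = Σ_{k ≥ 1} ⌊n / p^k⌋. For p = 17, n = 1032, the terms are:
  ⌊1032/17^1⌋ = ⌊1032/17⌋ = 60
  ⌊1032/17^2⌋ = ⌊1032/289⌋ = 3
(the next term ⌊1032/17^3⌋ = 0, terminating the sum). Summing: v_17(1032!) = 60 + 3 = 63.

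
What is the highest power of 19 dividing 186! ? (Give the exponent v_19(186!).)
v_19(186!) = 9

Legendre's formula: v_p(n!) = Σ_{k ≥ 1} ⌊n / p^k⌋. For p = 19, n = 186, the terms are:
  ⌊186/19^1⌋ = ⌊186/19⌋ = 9
(the next term ⌊186/19^2⌋ = 0, terminating the sum). Summing: v_19(186!) = 9 = 9.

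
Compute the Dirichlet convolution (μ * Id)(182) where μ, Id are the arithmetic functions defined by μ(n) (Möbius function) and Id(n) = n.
(μ * Id)(182) = 72

Divisors of 182: [1, 2, 7, 13, 14, 26, 91, 182]. For each d | 182:
  d = 1: μ(1) · Id(182/1) = 1 · 182 = 182
  d = 2: μ(2) · Id(182/2) = -1 · 91 = -91
  d = 7: μ(7) · Id(182/7) = -1 · 26 = -26
  d = 13: μ(13) · Id(182/13) = -1 · 14 = -14
  d = 14: μ(14) · Id(182/14) = 1 · 13 = 13
  d = 26: μ(26) · Id(182/26) = 1 · 7 = 7
  d = 91: μ(91) · Id(182/91) = 1 · 2 = 2
  d = 182: μ(182) · Id(182/182) = -1 · 1 = -1
Summing: (μ * Id)(182) = 182 + -91 + -26 + -14 + 13 + 7 + 2 + -1 = 72.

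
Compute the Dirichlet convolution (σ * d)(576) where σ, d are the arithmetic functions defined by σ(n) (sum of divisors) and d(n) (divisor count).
(σ * d)(576) = 11184

Divisors of 576: [1, 2, 3, 4, 6, 8, 9, 12, 16, 18, 24, 32, 36, 48, 64, 72, 96, 144, 192, 288, 576]. For each d | 576:
  d = 1: σ(1) · d(576/1) = 1 · 21 = 21
  d = 2: σ(2) · d(576/2) = 3 · 18 = 54
  d = 3: σ(3) · d(576/3) = 4 · 14 = 56
  d = 4: σ(4) · d(576/4) = 7 · 15 = 105
  d = 6: σ(6) · d(576/6) = 12 · 12 = 144
  d = 8: σ(8) · d(576/8) = 15 · 12 = 180
  d = 9: σ(9) · d(576/9) = 13 · 7 = 91
  d = 12: σ(12) · d(576/12) = 28 · 10 = 280
  d = 16: σ(16) · d(576/16) = 31 · 9 = 279
  d = 18: σ(18) · d(576/18) = 39 · 6 = 234
  d = 24: σ(24) · d(576/24) = 60 · 8 = 480
  d = 32: σ(32) · d(576/32) = 63 · 6 = 378
  d = 36: σ(36) · d(576/36) = 91 · 5 = 455
  d = 48: σ(48) · d(576/48) = 124 · 6 = 744
  d = 64: σ(64) · d(576/64) = 127 · 3 = 381
  d = 72: σ(72) · d(576/72) = 195 · 4 = 780
  d = 96: σ(96) · d(576/96) = 252 · 4 = 1008
  d = 144: σ(144) · d(576/144) = 403 · 3 = 1209
  d = 192: σ(192) · d(576/192) = 508 · 2 = 1016
  d = 288: σ(288) · d(576/288) = 819 · 2 = 1638
  d = 576: σ(576) · d(576/576) = 1651 · 1 = 1651
Summing: (σ * d)(576) = 21 + 54 + 56 + 105 + 144 + 180 + 91 + 280 + 279 + 234 + 480 + 378 + 455 + 744 + 381 + 780 + 1008 + 1209 + 1016 + 1638 + 1651 = 11184.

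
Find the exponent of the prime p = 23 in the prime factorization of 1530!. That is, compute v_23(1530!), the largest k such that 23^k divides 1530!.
v_23(1530!) = 68

Legendre's formula: v_p(n!) = Σ_{k ≥ 1} ⌊n / p^k⌋. For p = 23, n = 1530, the terms are:
  ⌊1530/23^1⌋ = ⌊1530/23⌋ = 66
  ⌊1530/23^2⌋ = ⌊1530/529⌋ = 2
(the next term ⌊1530/23^3⌋ = 0, terminating the sum). Summing: v_23(1530!) = 66 + 2 = 68.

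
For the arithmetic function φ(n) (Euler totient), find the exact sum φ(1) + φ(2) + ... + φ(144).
Σ_{n ≤ 144} φ(n) = 6330

Compute φ(n) for each 1 ≤ n ≤ 144: φ(1) = 1, φ(2) = 1, φ(3) = 2, φ(4) = 2, φ(5) = 4, φ(6) = 2, φ(7) = 6, φ(8) = 4, φ(9) = 6, φ(10) = 4, φ(11) = 10, φ(12) = 4, φ(13) = 12, φ(14) = 6, φ(15) = 8, φ(16) = 8, φ(17) = 16, φ(18) = 6, φ(19) = 18, φ(20) = 8, φ(21) = 12, φ(22) = 10, φ(23) = 22, φ(24) = 8, φ(25) = 20, φ(26) = 12, φ(27) = 18, φ(28) = 12, φ(29) = 28, φ(30) = 8, φ(31) = 30, φ(32) = 16, φ(33) = 20, φ(34) = 16, φ(35) = 24, φ(36) = 12, φ(37) = 36, φ(38) = 18, φ(39) = 24, φ(40) = 16, φ(41) = 40, φ(42) = 12, φ(43) = 42, φ(44) = 20, φ(45) = 24, φ(46) = 22, φ(47) = 46, φ(48) = 16, φ(49) = 42, φ(50) = 20, φ(51) = 32, φ(52) = 24, φ(53) = 52, φ(54) = 18, φ(55) = 40, φ(56) = 24, φ(57) = 36, φ(58) = 28, φ(59) = 58, φ(60) = 16, φ(61) = 60, φ(62) = 30, φ(63) = 36, φ(64) = 32, φ(65) = 48, φ(66) = 20, φ(67) = 66, φ(68) = 32, φ(69) = 44, φ(70) = 24, φ(71) = 70, φ(72) = 24, φ(73) = 72, φ(74) = 36, φ(75) = 40, φ(76) = 36, φ(77) = 60, φ(78) = 24, φ(79) = 78, φ(80) = 32, φ(81) = 54, φ(82) = 40, φ(83) = 82, φ(84) = 24, φ(85) = 64, φ(86) = 42, φ(87) = 56, φ(88) = 40, φ(89) = 88, φ(90) = 24, φ(91) = 72, φ(92) = 44, φ(93) = 60, φ(94) = 46, φ(95) = 72, φ(96) = 32, φ(97) = 96, φ(98) = 42, φ(99) = 60, φ(100) = 40, φ(101) = 100, φ(102) = 32, φ(103) = 102, φ(104) = 48, φ(105) = 48, φ(106) = 52, φ(107) = 106, φ(108) = 36, φ(109) = 108, φ(110) = 40, φ(111) = 72, φ(112) = 48, φ(113) = 112, φ(114) = 36, φ(115) = 88, φ(116) = 56, φ(117) = 72, φ(118) = 58, φ(119) = 96, φ(120) = 32, φ(121) = 110, φ(122) = 60, φ(123) = 80, φ(124) = 60, φ(125) = 100, φ(126) = 36, φ(127) = 126, φ(128) = 64, φ(129) = 84, φ(130) = 48, φ(131) = 130, φ(132) = 40, φ(133) = 108, φ(134) = 66, φ(135) = 72, φ(136) = 64, φ(137) = 136, φ(138) = 44, φ(139) = 138, φ(140) = 48, φ(141) = 92, φ(142) = 70, φ(143) = 120, φ(144) = 48. Summing all 144 values: 6330. (Average order: Σ_{n ≤ x} φ(n) ~ (3/π²) x². For x = 144, (3/π²)·144² ≈ 6302.99.)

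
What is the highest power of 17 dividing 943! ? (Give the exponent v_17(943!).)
v_17(943!) = 58

Legendre's formula: v_p(n!) = Σ_{k ≥ 1} ⌊n / p^k⌋. For p = 17, n = 943, the terms are:
  ⌊943/17^1⌋ = ⌊943/17⌋ = 55
  ⌊943/17^2⌋ = ⌊943/289⌋ = 3
(the next term ⌊943/17^3⌋ = 0, terminating the sum). Summing: v_17(943!) = 55 + 3 = 58.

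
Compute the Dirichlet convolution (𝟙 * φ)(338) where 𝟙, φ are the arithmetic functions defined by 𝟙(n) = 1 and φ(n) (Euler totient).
(𝟙 * φ)(338) = 338

Divisors of 338: [1, 2, 13, 26, 169, 338]. For each d | 338:
  d = 1: 𝟙(1) · φ(338/1) = 1 · 156 = 156
  d = 2: 𝟙(2) · φ(338/2) = 1 · 156 = 156
  d = 13: 𝟙(13) · φ(338/13) = 1 · 12 = 12
  d = 26: 𝟙(26) · φ(338/26) = 1 · 12 = 12
  d = 169: 𝟙(169) · φ(338/169) = 1 · 1 = 1
  d = 338: 𝟙(338) · φ(338/338) = 1 · 1 = 1
Summing: (𝟙 * φ)(338) = 156 + 156 + 12 + 12 + 1 + 1 = 338.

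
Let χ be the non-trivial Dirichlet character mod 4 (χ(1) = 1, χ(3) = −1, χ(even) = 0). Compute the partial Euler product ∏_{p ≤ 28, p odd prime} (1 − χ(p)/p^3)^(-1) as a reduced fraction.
∏ = 177358697820836675/183046656872153088

The odd primes p ≤ 28 are [3, 5, 7, 11, 13, 17, 19, 23]. For each, χ(p) = 1 if p ≡ 1 mod 4, χ(p) = −1 if p ≡ 3 mod 4. Taking (1 − χ(p)/p^3)^(-1) = p^3/(p^3 − χ(p)): (1 − (-1)/3^3)^(-1) · (1 − (1)/5^3)^(-1) · (1 − (-1)/7^3)^(-1) · (1 − (-1)/11^3)^(-1) · (1 − (1)/13^3)^(-1) · (1 − (1)/17^3)^(-1) · (1 − (-1)/19^3)^(-1) · (1 − (-1)/23^3)^(-1) = 177358697820836675/183046656872153088.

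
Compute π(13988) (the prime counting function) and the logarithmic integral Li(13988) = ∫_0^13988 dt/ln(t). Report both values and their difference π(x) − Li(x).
π(13988) = 1650;  Li(13988) ≈ 1671.00;  π(x) − Li(x) ≈ -21.00.

Direct count of primes ≤ 13988 gives π(13988) = 1650. Numerical evaluation of the logarithmic integral gives Li(13988) ≈ 1671.00. The difference π(x) − Li(x) ≈ -21.00 is typically negative for small/moderate x (Li(x) overestimates), though Littlewood's theorem shows this sign changes infinitely often.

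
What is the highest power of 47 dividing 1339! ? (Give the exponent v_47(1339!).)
v_47(1339!) = 28

Legendre's formula: v_p(n!) = Σ_{k ≥ 1} ⌊n / p^k⌋. For p = 47, n = 1339, the terms are:
  ⌊1339/47^1⌋ = ⌊1339/47⌋ = 28
(the next term ⌊1339/47^2⌋ = 0, terminating the sum). Summing: v_47(1339!) = 28 = 28.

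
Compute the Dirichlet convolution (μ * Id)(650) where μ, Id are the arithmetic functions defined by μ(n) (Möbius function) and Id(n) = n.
(μ * Id)(650) = 240

Divisors of 650: [1, 2, 5, 10, 13, 25, 26, 50, 65, 130, 325, 650]. For each d | 650:
  d = 1: μ(1) · Id(650/1) = 1 · 650 = 650
  d = 2: μ(2) · Id(650/2) = -1 · 325 = -325
  d = 5: μ(5) · Id(650/5) = -1 · 130 = -130
  d = 10: μ(10) · Id(650/10) = 1 · 65 = 65
  d = 13: μ(13) · Id(650/13) = -1 · 50 = -50
  d = 25: μ(25) · Id(650/25) = 0 · 26 = 0
  d = 26: μ(26) · Id(650/26) = 1 · 25 = 25
  d = 50: μ(50) · Id(650/50) = 0 · 13 = 0
  d = 65: μ(65) · Id(650/65) = 1 · 10 = 10
  d = 130: μ(130) · Id(650/130) = -1 · 5 = -5
  d = 325: μ(325) · Id(650/325) = 0 · 2 = 0
  d = 650: μ(650) · Id(650/650) = 0 · 1 = 0
Summing: (μ * Id)(650) = 650 + -325 + -130 + 65 + -50 + 0 + 25 + 0 + 10 + -5 + 0 + 0 = 240.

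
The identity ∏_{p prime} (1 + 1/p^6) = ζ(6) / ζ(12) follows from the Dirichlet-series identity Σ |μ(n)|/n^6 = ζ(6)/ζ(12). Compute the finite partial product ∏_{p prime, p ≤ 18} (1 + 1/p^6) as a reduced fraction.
∏ = 37082050739665581555281/36458868890141886060873

The primes p ≤ 18 are [2, 3, 5, 7, 11, 13, 17]. For each, (1 + 1/p^6) = (p^6 + 1)/p^6. Multiplying these fractions over p ∈ [2, 3, 5, 7, 11, 13, 17] gives 37082050739665581555281/36458868890141886060873. (In the limit P → ∞ this tends to ζ(6)/ζ(12).)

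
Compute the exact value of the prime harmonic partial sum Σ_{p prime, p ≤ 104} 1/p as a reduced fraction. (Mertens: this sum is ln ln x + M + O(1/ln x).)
Σ 1/p = 43710588286712969019768170103664304877397/23984823528925228172706521638692258396210

π(104) = 27, so the primes ≤ 104 are [2, 3, 5, 7, 11, 13, 17, 19, 23, 29, 31, 37, 41, 43, 47, 53, 59, 61, 67, 71, 73, 79, 83, 89, 97, 101, 103]. Summing 1/p over these primes: 43710588286712969019768170103664304877397/23984823528925228172706521638692258396210 ≈ 1.8224. Mertens estimate ln ln(104) + 0.2615 ≈ 1.7972.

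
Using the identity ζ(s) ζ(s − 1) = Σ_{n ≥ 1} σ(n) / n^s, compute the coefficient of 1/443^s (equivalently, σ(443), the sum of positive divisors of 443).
σ(443) = 444

In the product (Σ m^0/m^s)(Σ k / k^s) = Σ (Σ_{d | n} d) / n^s, the coefficient of 1/n^s is σ(n) = Σ_{d | n} d. For n = 443, divisors are [1, 443]; summing: σ(443) = 444.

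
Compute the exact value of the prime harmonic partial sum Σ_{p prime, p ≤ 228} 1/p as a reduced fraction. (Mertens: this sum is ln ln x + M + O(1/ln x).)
Σ 1/p = 163511827859273678384959815113729742050404828958383078813204061634794561817548326350576887/83311209124804345037562846379881038241134671040860314654617977748077292641632790457335110

π(228) = 49, so the primes ≤ 228 are [2, 3, 5, 7, 11, 13, 17, 19, 23, 29, 31, 37, 41, 43, 47, 53, 59, 61, 67, 71, 73, 79, 83, 89, 97, 101, 103, 107, 109, 113, 127, 131, 137, 139, 149, 151, 157, 163, 167, 173, 179, 181, 191, 193, 197, 199, 211, 223, 227]. Summing 1/p over these primes: 163511827859273678384959815113729742050404828958383078813204061634794561817548326350576887/83311209124804345037562846379881038241134671040860314654617977748077292641632790457335110 ≈ 1.9627. Mertens estimate ln ln(228) + 0.2615 ≈ 1.9533.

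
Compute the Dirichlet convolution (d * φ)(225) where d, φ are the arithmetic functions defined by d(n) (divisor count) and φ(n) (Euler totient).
(d * φ)(225) = 403

Divisors of 225: [1, 3, 5, 9, 15, 25, 45, 75, 225]. For each d | 225:
  d = 1: d(1) · φ(225/1) = 1 · 120 = 120
  d = 3: d(3) · φ(225/3) = 2 · 40 = 80
  d = 5: d(5) · φ(225/5) = 2 · 24 = 48
  d = 9: d(9) · φ(225/9) = 3 · 20 = 60
  d = 15: d(15) · φ(225/15) = 4 · 8 = 32
  d = 25: d(25) · φ(225/25) = 3 · 6 = 18
  d = 45: d(45) · φ(225/45) = 6 · 4 = 24
  d = 75: d(75) · φ(225/75) = 6 · 2 = 12
  d = 225: d(225) · φ(225/225) = 9 · 1 = 9
Summing: (d * φ)(225) = 120 + 80 + 48 + 60 + 32 + 18 + 24 + 12 + 9 = 403.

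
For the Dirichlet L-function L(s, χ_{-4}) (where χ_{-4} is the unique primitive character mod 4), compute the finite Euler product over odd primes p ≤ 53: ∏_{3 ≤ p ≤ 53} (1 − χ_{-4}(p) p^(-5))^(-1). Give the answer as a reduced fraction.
∏ = 241552412610573346540717288090615330738043013683948985221451329316738054554305/242484077809603940117660402752750309983134701869309180441833184178683110227968

The odd primes p ≤ 53 are [3, 5, 7, 11, 13, 17, 19, 23, 29, 31, 37, 41, 43, 47, 53]. For each, χ(p) = 1 if p ≡ 1 mod 4, χ(p) = −1 if p ≡ 3 mod 4. Taking (1 − χ(p)/p^5)^(-1) = p^5/(p^5 − χ(p)): (1 − (-1)/3^5)^(-1) · (1 − (1)/5^5)^(-1) · (1 − (-1)/7^5)^(-1) · (1 − (-1)/11^5)^(-1) · (1 − (1)/13^5)^(-1) · (1 − (1)/17^5)^(-1) · (1 − (-1)/19^5)^(-1) · (1 − (-1)/23^5)^(-1) · (1 − (1)/29^5)^(-1) · (1 − (-1)/31^5)^(-1) · (1 − (1)/37^5)^(-1) · (1 − (1)/41^5)^(-1) · (1 − (-1)/43^5)^(-1) · (1 − (-1)/47^5)^(-1) · (1 − (1)/53^5)^(-1) = 241552412610573346540717288090615330738043013683948985221451329316738054554305/242484077809603940117660402752750309983134701869309180441833184178683110227968.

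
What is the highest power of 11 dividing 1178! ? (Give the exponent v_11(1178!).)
v_11(1178!) = 116

Legendre's formula: v_p(n!) = Σ_{k ≥ 1} ⌊n / p^k⌋. For p = 11, n = 1178, the terms are:
  ⌊1178/11^1⌋ = ⌊1178/11⌋ = 107
  ⌊1178/11^2⌋ = ⌊1178/121⌋ = 9
(the next term ⌊1178/11^3⌋ = 0, terminating the sum). Summing: v_11(1178!) = 107 + 9 = 116.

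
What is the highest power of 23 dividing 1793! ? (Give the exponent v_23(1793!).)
v_23(1793!) = 80

Legendre's formula: v_p(n!) = Σ_{k ≥ 1} ⌊n / p^k⌋. For p = 23, n = 1793, the terms are:
  ⌊1793/23^1⌋ = ⌊1793/23⌋ = 77
  ⌊1793/23^2⌋ = ⌊1793/529⌋ = 3
(the next term ⌊1793/23^3⌋ = 0, terminating the sum). Summing: v_23(1793!) = 77 + 3 = 80.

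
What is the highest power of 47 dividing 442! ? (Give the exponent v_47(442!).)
v_47(442!) = 9

Legendre's formula: v_p(n!) = Σ_{k ≥ 1} ⌊n / p^k⌋. For p = 47, n = 442, the terms are:
  ⌊442/47^1⌋ = ⌊442/47⌋ = 9
(the next term ⌊442/47^2⌋ = 0, terminating the sum). Summing: v_47(442!) = 9 = 9.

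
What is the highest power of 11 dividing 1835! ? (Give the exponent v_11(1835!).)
v_11(1835!) = 182

Legendre's formula: v_p(n!) = Σ_{k ≥ 1} ⌊n / p^k⌋. For p = 11, n = 1835, the terms are:
  ⌊1835/11^1⌋ = ⌊1835/11⌋ = 166
  ⌊1835/11^2⌋ = ⌊1835/121⌋ = 15
  ⌊1835/11^3⌋ = ⌊1835/1331⌋ = 1
(the next term ⌊1835/11^4⌋ = 0, terminating the sum). Summing: v_11(1835!) = 166 + 15 + 1 = 182.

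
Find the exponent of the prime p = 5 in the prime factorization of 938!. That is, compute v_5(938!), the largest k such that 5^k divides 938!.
v_5(938!) = 232

Legendre's formula: v_p(n!) = Σ_{k ≥ 1} ⌊n / p^k⌋. For p = 5, n = 938, the terms are:
  ⌊938/5^1⌋ = ⌊938/5⌋ = 187
  ⌊938/5^2⌋ = ⌊938/25⌋ = 37
  ⌊938/5^3⌋ = ⌊938/125⌋ = 7
  ⌊938/5^4⌋ = ⌊938/625⌋ = 1
(the next term ⌊938/5^5⌋ = 0, terminating the sum). Summing: v_5(938!) = 187 + 37 + 7 + 1 = 232.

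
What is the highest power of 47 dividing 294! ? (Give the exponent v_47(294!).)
v_47(294!) = 6

Legendre's formula: v_p(n!) = Σ_{k ≥ 1} ⌊n / p^k⌋. For p = 47, n = 294, the terms are:
  ⌊294/47^1⌋ = ⌊294/47⌋ = 6
(the next term ⌊294/47^2⌋ = 0, terminating the sum). Summing: v_47(294!) = 6 = 6.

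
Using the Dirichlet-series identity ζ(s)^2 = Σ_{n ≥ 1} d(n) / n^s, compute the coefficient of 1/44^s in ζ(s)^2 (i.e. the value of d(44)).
d(44) = 6

ζ(s)^2 = (Σ 1/m^s)(Σ 1/k^s). The coefficient of 1/n^s in the product is the number of ordered pairs (m, k) with mk = n, which equals d(n). For n = 44, divisors are [1, 2, 4, 11, 22, 44], so d(44) = 6.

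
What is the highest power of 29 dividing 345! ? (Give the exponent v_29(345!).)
v_29(345!) = 11

Legendre's formula: v_p(n!) = Σ_{k ≥ 1} ⌊n / p^k⌋. For p = 29, n = 345, the terms are:
  ⌊345/29^1⌋ = ⌊345/29⌋ = 11
(the next term ⌊345/29^2⌋ = 0, terminating the sum). Summing: v_29(345!) = 11 = 11.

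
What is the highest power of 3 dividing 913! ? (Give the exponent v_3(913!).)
v_3(913!) = 453

Legendre's formula: v_p(n!) = Σ_{k ≥ 1} ⌊n / p^k⌋. For p = 3, n = 913, the terms are:
  ⌊913/3^1⌋ = ⌊913/3⌋ = 304
  ⌊913/3^2⌋ = ⌊913/9⌋ = 101
  ⌊913/3^3⌋ = ⌊913/27⌋ = 33
  ⌊913/3^4⌋ = ⌊913/81⌋ = 11
  ⌊913/3^5⌋ = ⌊913/243⌋ = 3
  ⌊913/3^6⌋ = ⌊913/729⌋ = 1
(the next term ⌊913/3^7⌋ = 0, terminating the sum). Summing: v_3(913!) = 304 + 101 + 33 + 11 + 3 + 1 = 453.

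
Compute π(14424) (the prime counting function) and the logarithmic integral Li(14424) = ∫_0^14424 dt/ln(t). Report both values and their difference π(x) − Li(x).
π(14424) = 1691;  Li(14424) ≈ 1716.60;  π(x) − Li(x) ≈ -25.60.

Direct count of primes ≤ 14424 gives π(14424) = 1691. Numerical evaluation of the logarithmic integral gives Li(14424) ≈ 1716.60. The difference π(x) − Li(x) ≈ -25.60 is typically negative for small/moderate x (Li(x) overestimates), though Littlewood's theorem shows this sign changes infinitely often.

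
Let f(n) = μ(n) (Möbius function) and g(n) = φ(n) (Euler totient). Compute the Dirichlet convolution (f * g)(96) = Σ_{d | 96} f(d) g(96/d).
(μ * φ)(96) = 8

Divisors of 96: [1, 2, 3, 4, 6, 8, 12, 16, 24, 32, 48, 96]. For each d | 96:
  d = 1: μ(1) · φ(96/1) = 1 · 32 = 32
  d = 2: μ(2) · φ(96/2) = -1 · 16 = -16
  d = 3: μ(3) · φ(96/3) = -1 · 16 = -16
  d = 4: μ(4) · φ(96/4) = 0 · 8 = 0
  d = 6: μ(6) · φ(96/6) = 1 · 8 = 8
  d = 8: μ(8) · φ(96/8) = 0 · 4 = 0
  d = 12: μ(12) · φ(96/12) = 0 · 4 = 0
  d = 16: μ(16) · φ(96/16) = 0 · 2 = 0
  d = 24: μ(24) · φ(96/24) = 0 · 2 = 0
  d = 32: μ(32) · φ(96/32) = 0 · 2 = 0
  d = 48: μ(48) · φ(96/48) = 0 · 1 = 0
  d = 96: μ(96) · φ(96/96) = 0 · 1 = 0
Summing: (μ * φ)(96) = 32 + -16 + -16 + 0 + 8 + 0 + 0 + 0 + 0 + 0 + 0 + 0 = 8.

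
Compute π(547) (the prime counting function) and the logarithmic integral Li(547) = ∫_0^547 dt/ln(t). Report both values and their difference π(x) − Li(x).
π(547) = 101;  Li(547) ≈ 109.30;  π(x) − Li(x) ≈ -8.30.

Direct count of primes ≤ 547 gives π(547) = 101. Numerical evaluation of the logarithmic integral gives Li(547) ≈ 109.30. The difference π(x) − Li(x) ≈ -8.30 is typically negative for small/moderate x (Li(x) overestimates), though Littlewood's theorem shows this sign changes infinitely often.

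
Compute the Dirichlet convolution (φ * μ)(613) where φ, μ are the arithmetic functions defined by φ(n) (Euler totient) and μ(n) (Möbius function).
(φ * μ)(613) = 611

Divisors of 613: [1, 613]. For each d | 613:
  d = 1: φ(1) · μ(613/1) = 1 · -1 = -1
  d = 613: φ(613) · μ(613/613) = 612 · 1 = 612
Summing: (φ * μ)(613) = -1 + 612 = 611.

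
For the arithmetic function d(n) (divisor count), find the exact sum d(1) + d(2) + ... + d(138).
Σ_{n ≤ 138} d(n) = 705

Compute d(n) for each 1 ≤ n ≤ 138: d(1) = 1, d(2) = 2, d(3) = 2, d(4) = 3, d(5) = 2, d(6) = 4, d(7) = 2, d(8) = 4, d(9) = 3, d(10) = 4, d(11) = 2, d(12) = 6, d(13) = 2, d(14) = 4, d(15) = 4, d(16) = 5, d(17) = 2, d(18) = 6, d(19) = 2, d(20) = 6, d(21) = 4, d(22) = 4, d(23) = 2, d(24) = 8, d(25) = 3, d(26) = 4, d(27) = 4, d(28) = 6, d(29) = 2, d(30) = 8, d(31) = 2, d(32) = 6, d(33) = 4, d(34) = 4, d(35) = 4, d(36) = 9, d(37) = 2, d(38) = 4, d(39) = 4, d(40) = 8, d(41) = 2, d(42) = 8, d(43) = 2, d(44) = 6, d(45) = 6, d(46) = 4, d(47) = 2, d(48) = 10, d(49) = 3, d(50) = 6, d(51) = 4, d(52) = 6, d(53) = 2, d(54) = 8, d(55) = 4, d(56) = 8, d(57) = 4, d(58) = 4, d(59) = 2, d(60) = 12, d(61) = 2, d(62) = 4, d(63) = 6, d(64) = 7, d(65) = 4, d(66) = 8, d(67) = 2, d(68) = 6, d(69) = 4, d(70) = 8, d(71) = 2, d(72) = 12, d(73) = 2, d(74) = 4, d(75) = 6, d(76) = 6, d(77) = 4, d(78) = 8, d(79) = 2, d(80) = 10, d(81) = 5, d(82) = 4, d(83) = 2, d(84) = 12, d(85) = 4, d(86) = 4, d(87) = 4, d(88) = 8, d(89) = 2, d(90) = 12, d(91) = 4, d(92) = 6, d(93) = 4, d(94) = 4, d(95) = 4, d(96) = 12, d(97) = 2, d(98) = 6, d(99) = 6, d(100) = 9, d(101) = 2, d(102) = 8, d(103) = 2, d(104) = 8, d(105) = 8, d(106) = 4, d(107) = 2, d(108) = 12, d(109) = 2, d(110) = 8, d(111) = 4, d(112) = 10, d(113) = 2, d(114) = 8, d(115) = 4, d(116) = 6, d(117) = 6, d(118) = 4, d(119) = 4, d(120) = 16, d(121) = 3, d(122) = 4, d(123) = 4, d(124) = 6, d(125) = 4, d(126) = 12, d(127) = 2, d(128) = 8, d(129) = 4, d(130) = 8, d(131) = 2, d(132) = 12, d(133) = 4, d(134) = 4, d(135) = 8, d(136) = 8, d(137) = 2, d(138) = 8. Summing all 138 values: 705. (Dirichlet's divisor formula: Σ_{n ≤ x} d(n) = x ln(x) + (2γ − 1) x + O(√x). For x = 138, the asymptotic estimate is ≈ 701.27.)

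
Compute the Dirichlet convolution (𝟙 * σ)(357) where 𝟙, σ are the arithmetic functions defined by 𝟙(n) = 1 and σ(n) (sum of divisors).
(𝟙 * σ)(357) = 855

Divisors of 357: [1, 3, 7, 17, 21, 51, 119, 357]. For each d | 357:
  d = 1: 𝟙(1) · σ(357/1) = 1 · 576 = 576
  d = 3: 𝟙(3) · σ(357/3) = 1 · 144 = 144
  d = 7: 𝟙(7) · σ(357/7) = 1 · 72 = 72
  d = 17: 𝟙(17) · σ(357/17) = 1 · 32 = 32
  d = 21: 𝟙(21) · σ(357/21) = 1 · 18 = 18
  d = 51: 𝟙(51) · σ(357/51) = 1 · 8 = 8
  d = 119: 𝟙(119) · σ(357/119) = 1 · 4 = 4
  d = 357: 𝟙(357) · σ(357/357) = 1 · 1 = 1
Summing: (𝟙 * σ)(357) = 576 + 144 + 72 + 32 + 18 + 8 + 4 + 1 = 855.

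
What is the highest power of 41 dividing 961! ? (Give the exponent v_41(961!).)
v_41(961!) = 23

Legendre's formula: v_p(n!) = Σ_{k ≥ 1} ⌊n / p^k⌋. For p = 41, n = 961, the terms are:
  ⌊961/41^1⌋ = ⌊961/41⌋ = 23
(the next term ⌊961/41^2⌋ = 0, terminating the sum). Summing: v_41(961!) = 23 = 23.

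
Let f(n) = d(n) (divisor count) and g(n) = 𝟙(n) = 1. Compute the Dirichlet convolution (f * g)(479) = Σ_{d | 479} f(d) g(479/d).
(d * 𝟙)(479) = 3

Divisors of 479: [1, 479]. For each d | 479:
  d = 1: d(1) · 𝟙(479/1) = 1 · 1 = 1
  d = 479: d(479) · 𝟙(479/479) = 2 · 1 = 2
Summing: (d * 𝟙)(479) = 1 + 2 = 3.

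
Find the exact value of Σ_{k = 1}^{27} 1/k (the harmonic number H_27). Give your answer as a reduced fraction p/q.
H_27 = 312536252003/80313433200

Direct summation: H_27 = 1 + 1/2 + ... + 1/27. The least common denominator is lcm(1, ..., 27) = 80313433200; over this denominator the numerator is 80313433200 + 40156716600 + 26771144400 + 20078358300 + 16062686640 + 13385572200 + 11473347600 + 10039179150 + 8923714800 + 8031343320 + 7301221200 + 6692786100 + 6177956400 + 5736673800 + 5354228880 + 5019589575 + 4724319600 + 4461857400 + 4227022800 + 4015671660 + 3824449200 + 3650610600 + 3491888400 + 3346393050 + 3212537328 + 3088978200 + 2974571600 = 312536252003, so H_27 = 312536252003/80313433200 (already in lowest terms) ≈ 3.89146. (The PNT-adjacent estimate ln(27) + γ ≈ 3.87305 matches within O(1/n).)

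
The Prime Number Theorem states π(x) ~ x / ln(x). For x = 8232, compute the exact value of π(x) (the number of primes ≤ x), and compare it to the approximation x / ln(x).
π(8232) = 1032;  x/ln(x) ≈ 913.07;  relative error ≈ 11.52%.

Directly count primes up to 8232: π(8232) = 1032. The PNT approximation gives 8232/ln(8232) ≈ 8232/9.01578 ≈ 913.07. Relative error (π(x) − x/ln(x)) / π(x) ≈ 11.52%; the approximation is known to undercount slightly (Li(x) is a better estimate).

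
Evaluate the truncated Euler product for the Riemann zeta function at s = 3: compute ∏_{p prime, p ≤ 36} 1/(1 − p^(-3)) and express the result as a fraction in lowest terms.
∏ = 209363023479599225665/174187638420315512832

The primes p ≤ 36 are [2, 3, 5, 7, 11, 13, 17, 19, 23, 29, 31]. For each prime, (1 − 1/p^3)^(-1) = p^3 / (p^3 − 1). The product is (1 − 1/2^3)^(-1), (1 − 1/3^3)^(-1), (1 − 1/5^3)^(-1), (1 − 1/7^3)^(-1), (1 − 1/11^3)^(-1), (1 − 1/13^3)^(-1), (1 − 1/17^3)^(-1), (1 − 1/19^3)^(-1), (1 − 1/23^3)^(-1), (1 − 1/29^3)^(-1), (1 − 1/31^3)^(-1) = ∏ p^3 / (p^3 − 1) = 209363023479599225665/174187638420315512832.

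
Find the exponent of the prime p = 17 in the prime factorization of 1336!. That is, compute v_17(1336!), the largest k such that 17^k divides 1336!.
v_17(1336!) = 82

Legendre's formula: v_p(n!) = Σ_{k ≥ 1} ⌊n / p^k⌋. For p = 17, n = 1336, the terms are:
  ⌊1336/17^1⌋ = ⌊1336/17⌋ = 78
  ⌊1336/17^2⌋ = ⌊1336/289⌋ = 4
(the next term ⌊1336/17^3⌋ = 0, terminating the sum). Summing: v_17(1336!) = 78 + 4 = 82.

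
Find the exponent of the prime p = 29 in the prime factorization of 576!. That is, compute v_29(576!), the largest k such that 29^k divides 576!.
v_29(576!) = 19

Legendre's formula: v_p(n!) = Σ_{k ≥ 1} ⌊n / p^k⌋. For p = 29, n = 576, the terms are:
  ⌊576/29^1⌋ = ⌊576/29⌋ = 19
(the next term ⌊576/29^2⌋ = 0, terminating the sum). Summing: v_29(576!) = 19 = 19.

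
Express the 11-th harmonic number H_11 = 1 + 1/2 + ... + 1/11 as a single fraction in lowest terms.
H_11 = 83711/27720

Direct summation: H_11 = 1 + 1/2 + ... + 1/11. The least common denominator is lcm(1, ..., 11) = 27720; over this denominator the numerator is 27720 + 13860 + 9240 + 6930 + 5544 + 4620 + 3960 + 3465 + 3080 + 2772 + 2520 = 83711, so H_11 = 83711/27720 (already in lowest terms) ≈ 3.01988. (The PNT-adjacent estimate ln(11) + γ ≈ 2.97511 matches within O(1/n).)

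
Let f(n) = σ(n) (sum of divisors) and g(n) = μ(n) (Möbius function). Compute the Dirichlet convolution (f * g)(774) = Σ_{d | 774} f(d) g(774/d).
(σ * μ)(774) = 774

Divisors of 774: [1, 2, 3, 6, 9, 18, 43, 86, 129, 258, 387, 774]. For each d | 774:
  d = 1: σ(1) · μ(774/1) = 1 · 0 = 0
  d = 2: σ(2) · μ(774/2) = 3 · 0 = 0
  d = 3: σ(3) · μ(774/3) = 4 · -1 = -4
  d = 6: σ(6) · μ(774/6) = 12 · 1 = 12
  d = 9: σ(9) · μ(774/9) = 13 · 1 = 13
  d = 18: σ(18) · μ(774/18) = 39 · -1 = -39
  d = 43: σ(43) · μ(774/43) = 44 · 0 = 0
  d = 86: σ(86) · μ(774/86) = 132 · 0 = 0
  d = 129: σ(129) · μ(774/129) = 176 · 1 = 176
  d = 258: σ(258) · μ(774/258) = 528 · -1 = -528
  d = 387: σ(387) · μ(774/387) = 572 · -1 = -572
  d = 774: σ(774) · μ(774/774) = 1716 · 1 = 1716
Summing: (σ * μ)(774) = 0 + 0 + -4 + 12 + 13 + -39 + 0 + 0 + 176 + -528 + -572 + 1716 = 774.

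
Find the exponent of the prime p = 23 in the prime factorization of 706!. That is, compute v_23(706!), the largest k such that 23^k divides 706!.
v_23(706!) = 31

Legendre's formula: v_p(n!) = Σ_{k ≥ 1} ⌊n / p^k⌋. For p = 23, n = 706, the terms are:
  ⌊706/23^1⌋ = ⌊706/23⌋ = 30
  ⌊706/23^2⌋ = ⌊706/529⌋ = 1
(the next term ⌊706/23^3⌋ = 0, terminating the sum). Summing: v_23(706!) = 30 + 1 = 31.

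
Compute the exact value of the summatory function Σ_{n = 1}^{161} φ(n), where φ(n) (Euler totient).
Σ_{n ≤ 161} φ(n) = 7938

Compute φ(n) for each 1 ≤ n ≤ 161: φ(1) = 1, φ(2) = 1, φ(3) = 2, φ(4) = 2, φ(5) = 4, φ(6) = 2, φ(7) = 6, φ(8) = 4, φ(9) = 6, φ(10) = 4, φ(11) = 10, φ(12) = 4, φ(13) = 12, φ(14) = 6, φ(15) = 8, φ(16) = 8, φ(17) = 16, φ(18) = 6, φ(19) = 18, φ(20) = 8, φ(21) = 12, φ(22) = 10, φ(23) = 22, φ(24) = 8, φ(25) = 20, φ(26) = 12, φ(27) = 18, φ(28) = 12, φ(29) = 28, φ(30) = 8, φ(31) = 30, φ(32) = 16, φ(33) = 20, φ(34) = 16, φ(35) = 24, φ(36) = 12, φ(37) = 36, φ(38) = 18, φ(39) = 24, φ(40) = 16, φ(41) = 40, φ(42) = 12, φ(43) = 42, φ(44) = 20, φ(45) = 24, φ(46) = 22, φ(47) = 46, φ(48) = 16, φ(49) = 42, φ(50) = 20, φ(51) = 32, φ(52) = 24, φ(53) = 52, φ(54) = 18, φ(55) = 40, φ(56) = 24, φ(57) = 36, φ(58) = 28, φ(59) = 58, φ(60) = 16, φ(61) = 60, φ(62) = 30, φ(63) = 36, φ(64) = 32, φ(65) = 48, φ(66) = 20, φ(67) = 66, φ(68) = 32, φ(69) = 44, φ(70) = 24, φ(71) = 70, φ(72) = 24, φ(73) = 72, φ(74) = 36, φ(75) = 40, φ(76) = 36, φ(77) = 60, φ(78) = 24, φ(79) = 78, φ(80) = 32, φ(81) = 54, φ(82) = 40, φ(83) = 82, φ(84) = 24, φ(85) = 64, φ(86) = 42, φ(87) = 56, φ(88) = 40, φ(89) = 88, φ(90) = 24, φ(91) = 72, φ(92) = 44, φ(93) = 60, φ(94) = 46, φ(95) = 72, φ(96) = 32, φ(97) = 96, φ(98) = 42, φ(99) = 60, φ(100) = 40, φ(101) = 100, φ(102) = 32, φ(103) = 102, φ(104) = 48, φ(105) = 48, φ(106) = 52, φ(107) = 106, φ(108) = 36, φ(109) = 108, φ(110) = 40, φ(111) = 72, φ(112) = 48, φ(113) = 112, φ(114) = 36, φ(115) = 88, φ(116) = 56, φ(117) = 72, φ(118) = 58, φ(119) = 96, φ(120) = 32, φ(121) = 110, φ(122) = 60, φ(123) = 80, φ(124) = 60, φ(125) = 100, φ(126) = 36, φ(127) = 126, φ(128) = 64, φ(129) = 84, φ(130) = 48, φ(131) = 130, φ(132) = 40, φ(133) = 108, φ(134) = 66, φ(135) = 72, φ(136) = 64, φ(137) = 136, φ(138) = 44, φ(139) = 138, φ(140) = 48, φ(141) = 92, φ(142) = 70, φ(143) = 120, φ(144) = 48, φ(145) = 112, φ(146) = 72, φ(147) = 84, φ(148) = 72, φ(149) = 148, φ(150) = 40, φ(151) = 150, φ(152) = 72, φ(153) = 96, φ(154) = 60, φ(155) = 120, φ(156) = 48, φ(157) = 156, φ(158) = 78, φ(159) = 104, φ(160) = 64, φ(161) = 132. Summing all 161 values: 7938. (Average order: Σ_{n ≤ x} φ(n) ~ (3/π²) x². For x = 161, (3/π²)·161² ≈ 7879.04.)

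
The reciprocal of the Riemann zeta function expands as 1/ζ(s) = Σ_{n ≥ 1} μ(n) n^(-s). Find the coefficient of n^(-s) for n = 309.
μ(309) = 1

Factor n = 309 = 3 · 103. μ(n) = 0 if any exponent ≥ 2 (not squarefree); otherwise μ(n) = (−1)^{ω(n)} where ω(n) is the number of distinct prime factors. Applying: μ(309) = 1.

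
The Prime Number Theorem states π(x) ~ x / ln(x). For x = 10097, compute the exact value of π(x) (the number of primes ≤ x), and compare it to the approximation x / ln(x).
π(10097) = 1239;  x/ln(x) ≈ 1095.12;  relative error ≈ 11.61%.

Directly count primes up to 10097: π(10097) = 1239. The PNT approximation gives 10097/ln(10097) ≈ 10097/9.21999 ≈ 1095.12. Relative error (π(x) − x/ln(x)) / π(x) ≈ 11.61%; the approximation is known to undercount slightly (Li(x) is a better estimate).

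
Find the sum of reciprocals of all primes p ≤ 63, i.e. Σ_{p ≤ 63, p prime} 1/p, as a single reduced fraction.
Σ 1/p = 201015517717077830328949/117288381359406970983270

π(63) = 18, so the primes ≤ 63 are [2, 3, 5, 7, 11, 13, 17, 19, 23, 29, 31, 37, 41, 43, 47, 53, 59, 61]. Summing 1/p over these primes: 201015517717077830328949/117288381359406970983270 ≈ 1.7139. Mertens estimate ln ln(63) + 0.2615 ≈ 1.6829.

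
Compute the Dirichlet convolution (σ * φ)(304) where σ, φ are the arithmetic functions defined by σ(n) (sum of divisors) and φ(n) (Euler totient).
(σ * φ)(304) = 3040

Divisors of 304: [1, 2, 4, 8, 16, 19, 38, 76, 152, 304]. For each d | 304:
  d = 1: σ(1) · φ(304/1) = 1 · 144 = 144
  d = 2: σ(2) · φ(304/2) = 3 · 72 = 216
  d = 4: σ(4) · φ(304/4) = 7 · 36 = 252
  d = 8: σ(8) · φ(304/8) = 15 · 18 = 270
  d = 16: σ(16) · φ(304/16) = 31 · 18 = 558
  d = 19: σ(19) · φ(304/19) = 20 · 8 = 160
  d = 38: σ(38) · φ(304/38) = 60 · 4 = 240
  d = 76: σ(76) · φ(304/76) = 140 · 2 = 280
  d = 152: σ(152) · φ(304/152) = 300 · 1 = 300
  d = 304: σ(304) · φ(304/304) = 620 · 1 = 620
Summing: (σ * φ)(304) = 144 + 216 + 252 + 270 + 558 + 160 + 240 + 280 + 300 + 620 = 3040.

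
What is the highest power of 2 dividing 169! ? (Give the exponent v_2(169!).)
v_2(169!) = 165

Legendre's formula: v_p(n!) = Σ_{k ≥ 1} ⌊n / p^k⌋. For p = 2, n = 169, the terms are:
  ⌊169/2^1⌋ = ⌊169/2⌋ = 84
  ⌊169/2^2⌋ = ⌊169/4⌋ = 42
  ⌊169/2^3⌋ = ⌊169/8⌋ = 21
  ⌊169/2^4⌋ = ⌊169/16⌋ = 10
  ⌊169/2^5⌋ = ⌊169/32⌋ = 5
  ⌊169/2^6⌋ = ⌊169/64⌋ = 2
  ⌊169/2^7⌋ = ⌊169/128⌋ = 1
(the next term ⌊169/2^8⌋ = 0, terminating the sum). Summing: v_2(169!) = 84 + 42 + 21 + 10 + 5 + 2 + 1 = 165.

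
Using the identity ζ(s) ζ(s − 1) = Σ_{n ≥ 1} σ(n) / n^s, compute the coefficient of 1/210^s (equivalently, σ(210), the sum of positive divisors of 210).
σ(210) = 576

In the product (Σ m^0/m^s)(Σ k / k^s) = Σ (Σ_{d | n} d) / n^s, the coefficient of 1/n^s is σ(n) = Σ_{d | n} d. For n = 210, divisors are [1, 2, 3, 5, 6, 7, 10, 14, 15, 21, 30, 35, 42, 70, 105, 210]; summing: σ(210) = 576.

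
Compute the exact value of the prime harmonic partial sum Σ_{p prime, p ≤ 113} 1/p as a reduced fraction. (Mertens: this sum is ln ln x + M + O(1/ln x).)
Σ 1/p = 58472171373748331322981543916880425472323867753/31610054640417607788145206291543662493274686990

π(113) = 30, so the primes ≤ 113 are [2, 3, 5, 7, 11, 13, 17, 19, 23, 29, 31, 37, 41, 43, 47, 53, 59, 61, 67, 71, 73, 79, 83, 89, 97, 101, 103, 107, 109, 113]. Summing 1/p over these primes: 58472171373748331322981543916880425472323867753/31610054640417607788145206291543662493274686990 ≈ 1.8498. Mertens estimate ln ln(113) + 0.2615 ≈ 1.8149.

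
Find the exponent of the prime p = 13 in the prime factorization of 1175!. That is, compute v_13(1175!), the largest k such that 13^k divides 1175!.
v_13(1175!) = 96

Legendre's formula: v_p(n!) = Σ_{k ≥ 1} ⌊n / p^k⌋. For p = 13, n = 1175, the terms are:
  ⌊1175/13^1⌋ = ⌊1175/13⌋ = 90
  ⌊1175/13^2⌋ = ⌊1175/169⌋ = 6
(the next term ⌊1175/13^3⌋ = 0, terminating the sum). Summing: v_13(1175!) = 90 + 6 = 96.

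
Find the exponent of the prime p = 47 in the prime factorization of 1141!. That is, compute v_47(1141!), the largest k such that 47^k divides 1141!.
v_47(1141!) = 24

Legendre's formula: v_p(n!) = Σ_{k ≥ 1} ⌊n / p^k⌋. For p = 47, n = 1141, the terms are:
  ⌊1141/47^1⌋ = ⌊1141/47⌋ = 24
(the next term ⌊1141/47^2⌋ = 0, terminating the sum). Summing: v_47(1141!) = 24 = 24.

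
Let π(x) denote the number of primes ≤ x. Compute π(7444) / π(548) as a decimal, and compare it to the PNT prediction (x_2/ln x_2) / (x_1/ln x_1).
π(7444)/π(548) = 942/101 ≈ 9.3267;  PNT prediction ≈ 9.6088.

π(548) = 101 and π(7444) = 942, so π(7444)/π(548) ≈ 9.3267. The PNT-predicted ratio is (7444/ln(7444)) / (548/ln(548)) ≈ 9.6088. The two agree to within a few percent, as expected.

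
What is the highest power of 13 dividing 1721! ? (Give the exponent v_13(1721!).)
v_13(1721!) = 142

Legendre's formula: v_p(n!) = Σ_{k ≥ 1} ⌊n / p^k⌋. For p = 13, n = 1721, the terms are:
  ⌊1721/13^1⌋ = ⌊1721/13⌋ = 132
  ⌊1721/13^2⌋ = ⌊1721/169⌋ = 10
(the next term ⌊1721/13^3⌋ = 0, terminating the sum). Summing: v_13(1721!) = 132 + 10 = 142.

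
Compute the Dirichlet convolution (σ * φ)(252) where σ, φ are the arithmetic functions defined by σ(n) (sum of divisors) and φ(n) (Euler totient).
(σ * φ)(252) = 4536

Divisors of 252: [1, 2, 3, 4, 6, 7, 9, 12, 14, 18, 21, 28, 36, 42, 63, 84, 126, 252]. For each d | 252:
  d = 1: σ(1) · φ(252/1) = 1 · 72 = 72
  d = 2: σ(2) · φ(252/2) = 3 · 36 = 108
  d = 3: σ(3) · φ(252/3) = 4 · 24 = 96
  d = 4: σ(4) · φ(252/4) = 7 · 36 = 252
  d = 6: σ(6) · φ(252/6) = 12 · 12 = 144
  d = 7: σ(7) · φ(252/7) = 8 · 12 = 96
  d = 9: σ(9) · φ(252/9) = 13 · 12 = 156
  d = 12: σ(12) · φ(252/12) = 28 · 12 = 336
  d = 14: σ(14) · φ(252/14) = 24 · 6 = 144
  d = 18: σ(18) · φ(252/18) = 39 · 6 = 234
  d = 21: σ(21) · φ(252/21) = 32 · 4 = 128
  d = 28: σ(28) · φ(252/28) = 56 · 6 = 336
  d = 36: σ(36) · φ(252/36) = 91 · 6 = 546
  d = 42: σ(42) · φ(252/42) = 96 · 2 = 192
  d = 63: σ(63) · φ(252/63) = 104 · 2 = 208
  d = 84: σ(84) · φ(252/84) = 224 · 2 = 448
  d = 126: σ(126) · φ(252/126) = 312 · 1 = 312
  d = 252: σ(252) · φ(252/252) = 728 · 1 = 728
Summing: (σ * φ)(252) = 72 + 108 + 96 + 252 + 144 + 96 + 156 + 336 + 144 + 234 + 128 + 336 + 546 + 192 + 208 + 448 + 312 + 728 = 4536.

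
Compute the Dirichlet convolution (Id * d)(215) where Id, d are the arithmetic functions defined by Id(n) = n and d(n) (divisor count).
(Id * d)(215) = 315

Divisors of 215: [1, 5, 43, 215]. For each d | 215:
  d = 1: Id(1) · d(215/1) = 1 · 4 = 4
  d = 5: Id(5) · d(215/5) = 5 · 2 = 10
  d = 43: Id(43) · d(215/43) = 43 · 2 = 86
  d = 215: Id(215) · d(215/215) = 215 · 1 = 215
Summing: (Id * d)(215) = 4 + 10 + 86 + 215 = 315.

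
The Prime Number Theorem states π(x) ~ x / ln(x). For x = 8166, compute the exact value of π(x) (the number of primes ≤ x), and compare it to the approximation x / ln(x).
π(8166) = 1024;  x/ln(x) ≈ 906.55;  relative error ≈ 11.47%.

Directly count primes up to 8166: π(8166) = 1024. The PNT approximation gives 8166/ln(8166) ≈ 8166/9.00773 ≈ 906.55. Relative error (π(x) − x/ln(x)) / π(x) ≈ 11.47%; the approximation is known to undercount slightly (Li(x) is a better estimate).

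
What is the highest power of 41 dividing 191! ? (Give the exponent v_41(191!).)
v_41(191!) = 4

Legendre's formula: v_p(n!) = Σ_{k ≥ 1} ⌊n / p^k⌋. For p = 41, n = 191, the terms are:
  ⌊191/41^1⌋ = ⌊191/41⌋ = 4
(the next term ⌊191/41^2⌋ = 0, terminating the sum). Summing: v_41(191!) = 4 = 4.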